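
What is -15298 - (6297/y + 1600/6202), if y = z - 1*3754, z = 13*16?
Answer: -56067450437/3665382 ≈ -15296.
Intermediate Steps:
z = 208
y = -3546 (y = 208 - 1*3754 = 208 - 3754 = -3546)
-15298 - (6297/y + 1600/6202) = -15298 - (6297/(-3546) + 1600/6202) = -15298 - (6297*(-1/3546) + 1600*(1/6202)) = -15298 - (-2099/1182 + 800/3101) = -15298 - 1*(-5563399/3665382) = -15298 + 5563399/3665382 = -56067450437/3665382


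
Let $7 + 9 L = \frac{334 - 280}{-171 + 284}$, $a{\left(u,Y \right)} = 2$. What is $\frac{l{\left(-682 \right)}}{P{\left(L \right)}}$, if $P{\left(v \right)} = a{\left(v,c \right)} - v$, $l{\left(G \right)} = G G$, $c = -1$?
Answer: $\frac{473031108}{2771} \approx 1.7071 \cdot 10^{5}$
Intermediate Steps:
$l{\left(G \right)} = G^{2}$
$L = - \frac{737}{1017}$ ($L = - \frac{7}{9} + \frac{\left(334 - 280\right) \frac{1}{-171 + 284}}{9} = - \frac{7}{9} + \frac{54 \cdot \frac{1}{113}}{9} = - \frac{7}{9} + \frac{1}{9} \cdot \frac{54}{113} = - \frac{7}{9} + \frac{6}{113} = - \frac{737}{1017} \approx -0.72468$)
$P{\left(v \right)} = 2 - v$
$\frac{l{\left(-682 \right)}}{P{\left(L \right)}} = \frac{\left(-682\right)^{2}}{2 - - \frac{737}{1017}} = \frac{465124}{2 + \frac{737}{1017}} = \frac{465124}{\frac{2771}{1017}} = 465124 \cdot \frac{1017}{2771} = \frac{473031108}{2771}$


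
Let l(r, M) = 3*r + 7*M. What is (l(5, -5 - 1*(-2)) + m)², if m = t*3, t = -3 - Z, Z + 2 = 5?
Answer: 576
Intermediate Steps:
Z = 3 (Z = -2 + 5 = 3)
t = -6 (t = -3 - 1*3 = -3 - 3 = -6)
m = -18 (m = -6*3 = -18)
(l(5, -5 - 1*(-2)) + m)² = ((3*5 + 7*(-5 - 1*(-2))) - 18)² = ((15 + 7*(-5 + 2)) - 18)² = ((15 + 7*(-3)) - 18)² = ((15 - 21) - 18)² = (-6 - 18)² = (-24)² = 576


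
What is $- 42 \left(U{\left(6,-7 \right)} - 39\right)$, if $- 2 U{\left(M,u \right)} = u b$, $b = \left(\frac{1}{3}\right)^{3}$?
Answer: $\frac{14693}{9} \approx 1632.6$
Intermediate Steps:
$b = \frac{1}{27}$ ($b = \left(\frac{1}{3}\right)^{3} = \frac{1}{27} \approx 0.037037$)
$U{\left(M,u \right)} = - \frac{u}{54}$ ($U{\left(M,u \right)} = - \frac{u \frac{1}{27}}{2} = - \frac{\frac{1}{27} u}{2} = - \frac{u}{54}$)
$- 42 \left(U{\left(6,-7 \right)} - 39\right) = - 42 \left(\left(- \frac{1}{54}\right) \left(-7\right) - 39\right) = - 42 \left(\frac{7}{54} - 39\right) = \left(-42\right) \left(- \frac{2099}{54}\right) = \frac{14693}{9}$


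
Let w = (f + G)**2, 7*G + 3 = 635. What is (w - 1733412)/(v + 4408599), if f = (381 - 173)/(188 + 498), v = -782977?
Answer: -101484359602/213275401339 ≈ -0.47584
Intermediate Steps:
f = 104/343 (f = 208/686 = 208*(1/686) = 104/343 ≈ 0.30321)
G = 632/7 (G = -3/7 + (1/7)*635 = -3/7 + 635/7 = 632/7 ≈ 90.286)
w = 965469184/117649 (w = (104/343 + 632/7)**2 = (31072/343)**2 = 965469184/117649 ≈ 8206.4)
(w - 1733412)/(v + 4408599) = (965469184/117649 - 1733412)/(-782977 + 4408599) = -202968719204/117649/3625622 = -202968719204/117649*1/3625622 = -101484359602/213275401339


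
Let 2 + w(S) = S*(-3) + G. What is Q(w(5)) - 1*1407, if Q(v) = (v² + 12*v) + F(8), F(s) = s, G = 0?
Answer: -1314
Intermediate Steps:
w(S) = -2 - 3*S (w(S) = -2 + (S*(-3) + 0) = -2 + (-3*S + 0) = -2 - 3*S)
Q(v) = 8 + v² + 12*v (Q(v) = (v² + 12*v) + 8 = 8 + v² + 12*v)
Q(w(5)) - 1*1407 = (8 + (-2 - 3*5)² + 12*(-2 - 3*5)) - 1*1407 = (8 + (-2 - 15)² + 12*(-2 - 15)) - 1407 = (8 + (-17)² + 12*(-17)) - 1407 = (8 + 289 - 204) - 1407 = 93 - 1407 = -1314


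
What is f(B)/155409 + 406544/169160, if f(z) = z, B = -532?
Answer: 7886325422/3286123305 ≈ 2.3999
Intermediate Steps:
f(B)/155409 + 406544/169160 = -532/155409 + 406544/169160 = -532*1/155409 + 406544*(1/169160) = -532/155409 + 50818/21145 = 7886325422/3286123305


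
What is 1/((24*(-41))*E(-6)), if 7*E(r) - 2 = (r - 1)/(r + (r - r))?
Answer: -7/3116 ≈ -0.0022465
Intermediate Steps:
E(r) = 2/7 + (-1 + r)/(7*r) (E(r) = 2/7 + ((r - 1)/(r + (r - r)))/7 = 2/7 + ((-1 + r)/(r + 0))/7 = 2/7 + ((-1 + r)/r)/7 = 2/7 + (-1 + r)/(7*r))
1/((24*(-41))*E(-6)) = 1/((24*(-41))*((⅐)*(-1 + 3*(-6))/(-6))) = 1/(-984*(-1)*(-1 - 18)/(7*6)) = 1/(-984*(-1)*(-19)/(7*6)) = 1/(-984*19/42) = 1/(-3116/7) = -7/3116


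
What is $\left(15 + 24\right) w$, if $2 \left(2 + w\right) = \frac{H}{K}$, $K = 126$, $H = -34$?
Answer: $- \frac{3497}{42} \approx -83.262$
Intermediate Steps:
$w = - \frac{269}{126}$ ($w = -2 + \frac{\left(-34\right) \frac{1}{126}}{2} = -2 + \frac{1}{2} \left(- \frac{17}{63}\right) = -2 - \frac{17}{126} = - \frac{269}{126} \approx -2.1349$)
$\left(15 + 24\right) w = \left(15 + 24\right) \left(- \frac{269}{126}\right) = 39 \left(- \frac{269}{126}\right) = - \frac{3497}{42}$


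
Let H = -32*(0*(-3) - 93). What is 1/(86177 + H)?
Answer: 1/89153 ≈ 1.1217e-5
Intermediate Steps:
H = 2976 (H = -32*(0 - 93) = -32*(-93) = 2976)
1/(86177 + H) = 1/(86177 + 2976) = 1/89153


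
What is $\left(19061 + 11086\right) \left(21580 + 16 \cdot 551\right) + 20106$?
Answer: $916368318$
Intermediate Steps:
$\left(19061 + 11086\right) \left(21580 + 16 \cdot 551\right) + 20106 = 30147 \left(21580 + 8816\right) + 20106 = 30147 \cdot 30396 + 20106 = 916348212 + 20106 = 916368318$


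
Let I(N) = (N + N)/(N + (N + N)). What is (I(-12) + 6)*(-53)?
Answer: -1060/3 ≈ -353.33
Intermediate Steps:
I(N) = ⅔ (I(N) = (2*N)/(N + 2*N) = (2*N)/((3*N)) = (2*N)*(1/(3*N)) = ⅔)
(I(-12) + 6)*(-53) = (⅔ + 6)*(-53) = (20/3)*(-53) = -1060/3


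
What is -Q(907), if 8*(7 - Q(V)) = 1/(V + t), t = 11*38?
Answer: -74199/10600 ≈ -6.9999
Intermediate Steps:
t = 418
Q(V) = 7 - 1/(8*(418 + V)) (Q(V) = 7 - 1/(8*(V + 418)) = 7 - 1/(8*(418 + V)))
-Q(907) = -(23407 + 56*907)/(8*(418 + 907)) = -(23407 + 50792)/(8*1325) = -74199/(8*1325) = -1*74199/10600 = -74199/10600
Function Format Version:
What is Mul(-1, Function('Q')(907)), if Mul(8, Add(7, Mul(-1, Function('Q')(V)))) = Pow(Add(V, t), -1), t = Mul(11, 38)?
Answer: Rational(-74199, 10600) ≈ -6.9999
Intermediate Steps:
t = 418
Function('Q')(V) = Add(7, Mul(Rational(-1, 8), Pow(Add(418, V), -1))) (Function('Q')(V) = Add(7, Mul(Rational(-1, 8), Pow(Add(V, 418), -1))) = Add(7, Mul(Rational(-1, 8), Pow(Add(418, V), -1))))
Mul(-1, Function('Q')(907)) = Mul(-1, Mul(Rational(1, 8), Pow(Add(418, 907), -1), Add(23407, Mul(56, 907)))) = Mul(-1, Mul(Rational(1, 8), Pow(1325, -1), Add(23407, 50792))) = Mul(-1, Mul(Rational(1, 8), Rational(1, 1325), 74199)) = Mul(-1, Rational(74199, 10600)) = Rational(-74199, 10600)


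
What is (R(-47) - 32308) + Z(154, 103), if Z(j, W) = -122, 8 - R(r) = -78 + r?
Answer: -32297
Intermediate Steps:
R(r) = 86 - r (R(r) = 8 - (-78 + r) = 8 + (78 - r) = 86 - r)
(R(-47) - 32308) + Z(154, 103) = ((86 - 1*(-47)) - 32308) - 122 = ((86 + 47) - 32308) - 122 = (133 - 32308) - 122 = -32175 - 122 = -32297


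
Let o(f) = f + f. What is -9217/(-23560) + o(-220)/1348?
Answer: 514529/7939720 ≈ 0.064804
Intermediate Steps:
o(f) = 2*f
-9217/(-23560) + o(-220)/1348 = -9217/(-23560) + (2*(-220))/1348 = -9217*(-1/23560) - 440*1/1348 = 9217/23560 - 110/337 = 514529/7939720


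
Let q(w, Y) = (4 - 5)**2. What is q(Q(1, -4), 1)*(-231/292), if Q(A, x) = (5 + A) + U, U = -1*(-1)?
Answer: -231/292 ≈ -0.79110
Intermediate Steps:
U = 1
Q(A, x) = 6 + A (Q(A, x) = (5 + A) + 1 = 6 + A)
q(w, Y) = 1 (q(w, Y) = (-1)**2 = 1)
q(Q(1, -4), 1)*(-231/292) = 1*(-231/292) = -231/292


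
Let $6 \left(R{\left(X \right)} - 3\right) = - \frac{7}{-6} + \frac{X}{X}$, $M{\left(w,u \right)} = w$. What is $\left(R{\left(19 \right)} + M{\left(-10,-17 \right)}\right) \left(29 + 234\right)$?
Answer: $- \frac{62857}{36} \approx -1746.0$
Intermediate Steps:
$R{\left(X \right)} = \frac{121}{36}$ ($R{\left(X \right)} = 3 + \frac{- \frac{7}{-6} + \frac{X}{X}}{6} = 3 + \frac{\left(-7\right) \left(- \frac{1}{6}\right) + 1}{6} = 3 + \frac{\frac{7}{6} + 1}{6} = 3 + \frac{1}{6} \cdot \frac{13}{6} = 3 + \frac{13}{36} = \frac{121}{36}$)
$\left(R{\left(19 \right)} + M{\left(-10,-17 \right)}\right) \left(29 + 234\right) = \left(\frac{121}{36} - 10\right) \left(29 + 234\right) = \left(- \frac{239}{36}\right) 263 = - \frac{62857}{36}$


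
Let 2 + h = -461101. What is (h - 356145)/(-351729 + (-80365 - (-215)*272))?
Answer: 136208/62269 ≈ 2.1874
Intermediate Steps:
h = -461103 (h = -2 - 461101 = -461103)
(h - 356145)/(-351729 + (-80365 - (-215)*272)) = (-461103 - 356145)/(-351729 + (-80365 - (-215)*272)) = -817248/(-351729 + (-80365 - 1*(-58480))) = -817248/(-351729 + (-80365 + 58480)) = -817248/(-351729 - 21885) = -817248/(-373614) = -817248*(-1/373614) = 136208/62269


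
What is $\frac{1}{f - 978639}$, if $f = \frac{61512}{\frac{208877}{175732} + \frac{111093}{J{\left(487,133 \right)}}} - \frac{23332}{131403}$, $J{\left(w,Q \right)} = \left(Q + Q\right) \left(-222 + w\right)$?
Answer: $- \frac{118422924539811}{113258439220672967153} \approx -1.0456 \cdot 10^{-6}$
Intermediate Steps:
$J{\left(w,Q \right)} = 2 Q \left(-222 + w\right)$
$f = \frac{2634853228043130076}{118422924539811}$ ($f = \frac{61512}{\frac{208877}{175732} + \frac{111093}{2 \cdot 133 \left(-222 + 487\right)}} - \frac{23332}{131403} = \frac{61512}{208877 \cdot \frac{1}{175732} + \frac{111093}{2 \cdot 133 \cdot 265}} - \frac{23332}{131403} = \frac{61512}{\frac{208877}{175732} + \frac{111093}{70490}} - \frac{23332}{131403} = \frac{61512}{\frac{208877}{175732} + 111093 \cdot \frac{1}{70490}} - \frac{23332}{131403} = \frac{61512}{\frac{208877}{175732} + \frac{5847}{3710}} - \frac{23332}{131403} = \frac{61512}{\frac{901219337}{325982860}} - \frac{23332}{131403} = 61512 \cdot \frac{325982860}{901219337} - \frac{23332}{131403} = \frac{20051857684320}{901219337} - \frac{23332}{131403} = \frac{2634853228043130076}{118422924539811} \approx 22250.0$)
$\frac{1}{f - 978639} = \frac{1}{\frac{2634853228043130076}{118422924539811} - 978639} = \frac{1}{- \frac{113258439220672967153}{118422924539811}} = - \frac{118422924539811}{113258439220672967153}$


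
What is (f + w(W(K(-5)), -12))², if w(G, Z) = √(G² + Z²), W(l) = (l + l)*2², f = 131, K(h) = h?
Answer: 18905 + 1048*√109 ≈ 29846.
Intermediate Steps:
W(l) = 8*l (W(l) = (2*l)*4 = 8*l)
(f + w(W(K(-5)), -12))² = (131 + √((8*(-5))² + (-12)²))² = (131 + √((-40)² + 144))² = (131 + √(1600 + 144))² = (131 + √1744)² = (131 + 4*√109)²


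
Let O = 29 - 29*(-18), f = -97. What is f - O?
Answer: -648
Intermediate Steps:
O = 551 (O = 29 + 522 = 551)
f - O = -97 - 1*551 = -97 - 551 = -648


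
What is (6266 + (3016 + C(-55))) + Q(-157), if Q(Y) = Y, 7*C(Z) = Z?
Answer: 63820/7 ≈ 9117.1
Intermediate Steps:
C(Z) = Z/7
(6266 + (3016 + C(-55))) + Q(-157) = (6266 + (3016 + (⅐)*(-55))) - 157 = (6266 + (3016 - 55/7)) - 157 = (6266 + 21057/7) - 157 = 64919/7 - 157 = 63820/7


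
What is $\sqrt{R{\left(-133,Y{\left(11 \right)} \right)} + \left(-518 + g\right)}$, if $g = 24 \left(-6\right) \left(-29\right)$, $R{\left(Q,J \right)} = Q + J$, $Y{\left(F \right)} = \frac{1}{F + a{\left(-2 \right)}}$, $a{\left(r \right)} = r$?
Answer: $\frac{\sqrt{31726}}{3} \approx 59.373$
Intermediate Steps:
$Y{\left(F \right)} = \frac{1}{-2 + F}$ ($Y{\left(F \right)} = \frac{1}{F - 2} = \frac{1}{-2 + F}$)
$R{\left(Q,J \right)} = J + Q$
$g = 4176$ ($g = \left(-144\right) \left(-29\right) = 4176$)
$\sqrt{R{\left(-133,Y{\left(11 \right)} \right)} + \left(-518 + g\right)} = \sqrt{\left(\frac{1}{-2 + 11} - 133\right) + \left(-518 + 4176\right)} = \sqrt{\left(\frac{1}{9} - 133\right) + 3658} = \sqrt{- \frac{1196}{9} + 3658} = \sqrt{\frac{31726}{9}} = \frac{\sqrt{31726}}{3}$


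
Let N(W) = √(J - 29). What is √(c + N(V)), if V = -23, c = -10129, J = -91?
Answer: √(-10129 + 2*I*√30) ≈ 0.0544 + 100.64*I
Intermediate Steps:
N(W) = 2*I*√30 (N(W) = √(-91 - 29) = √(-120) = 2*I*√30)
√(c + N(V)) = √(-10129 + 2*I*√30)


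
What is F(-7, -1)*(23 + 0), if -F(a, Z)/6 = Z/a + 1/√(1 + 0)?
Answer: -1104/7 ≈ -157.71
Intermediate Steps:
F(a, Z) = -6 - 6*Z/a (F(a, Z) = -6*(Z/a + 1/√(1 + 0)) = -6*(Z/a + 1/√1) = -6*(Z/a + 1/1) = -6*(Z/a + 1*1) = -6*(Z/a + 1) = -6*(1 + Z/a) = -6 - 6*Z/a)
F(-7, -1)*(23 + 0) = (-6 - 6*(-1)/(-7))*(23 + 0) = (-6 - 6*(-1)*(-⅐))*23 = (-6 - 6/7)*23 = -48/7*23 = -1104/7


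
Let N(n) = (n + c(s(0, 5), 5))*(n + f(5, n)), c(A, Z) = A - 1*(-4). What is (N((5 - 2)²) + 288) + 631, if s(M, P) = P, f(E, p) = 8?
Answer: 1225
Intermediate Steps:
c(A, Z) = 4 + A (c(A, Z) = A + 4 = 4 + A)
N(n) = (8 + n)*(9 + n) (N(n) = (n + (4 + 5))*(n + 8) = (n + 9)*(8 + n) = (9 + n)*(8 + n) = (8 + n)*(9 + n))
(N((5 - 2)²) + 288) + 631 = ((72 + ((5 - 2)²)² + 17*(5 - 2)²) + 288) + 631 = ((72 + (3²)² + 17*3²) + 288) + 631 = ((72 + 9² + 17*9) + 288) + 631 = ((72 + 81 + 153) + 288) + 631 = (306 + 288) + 631 = 594 + 631 = 1225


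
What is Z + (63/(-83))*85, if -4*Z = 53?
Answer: -25819/332 ≈ -77.768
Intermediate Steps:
Z = -53/4 (Z = -¼*53 = -53/4 ≈ -13.250)
Z + (63/(-83))*85 = -53/4 + (63/(-83))*85 = -53/4 + (63*(-1/83))*85 = -53/4 - 63/83*85 = -53/4 - 5355/83 = -25819/332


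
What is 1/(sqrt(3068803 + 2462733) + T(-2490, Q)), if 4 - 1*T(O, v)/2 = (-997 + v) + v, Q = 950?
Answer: 899/1149366 + sqrt(345721)/574683 ≈ 0.0018053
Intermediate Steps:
T(O, v) = 2002 - 4*v (T(O, v) = 8 - 2*((-997 + v) + v) = 8 - 2*(-997 + 2*v) = 8 + (1994 - 4*v) = 2002 - 4*v)
1/(sqrt(3068803 + 2462733) + T(-2490, Q)) = 1/(sqrt(3068803 + 2462733) + (2002 - 4*950)) = 1/(sqrt(5531536) + (2002 - 3800)) = 1/(4*sqrt(345721) - 1798) = 1/(-1798 + 4*sqrt(345721))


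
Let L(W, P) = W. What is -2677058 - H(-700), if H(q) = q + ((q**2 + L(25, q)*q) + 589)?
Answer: -3149447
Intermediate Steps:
H(q) = 589 + q**2 + 26*q (H(q) = q + ((q**2 + 25*q) + 589) = q + (589 + q**2 + 25*q) = 589 + q**2 + 26*q)
-2677058 - H(-700) = -2677058 - (589 + (-700)**2 + 26*(-700)) = -2677058 - (589 + 490000 - 18200) = -2677058 - 1*472389 = -2677058 - 472389 = -3149447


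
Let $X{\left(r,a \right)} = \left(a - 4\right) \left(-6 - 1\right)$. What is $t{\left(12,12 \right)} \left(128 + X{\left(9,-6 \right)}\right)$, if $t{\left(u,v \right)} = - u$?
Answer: $-2376$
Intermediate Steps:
$X{\left(r,a \right)} = 28 - 7 a$ ($X{\left(r,a \right)} = \left(-4 + a\right) \left(-7\right) = 28 - 7 a$)
$t{\left(12,12 \right)} \left(128 + X{\left(9,-6 \right)}\right) = \left(-1\right) 12 \left(128 + \left(28 - -42\right)\right) = - 12 \left(128 + \left(28 + 42\right)\right) = - 12 \left(128 + 70\right) = \left(-12\right) 198 = -2376$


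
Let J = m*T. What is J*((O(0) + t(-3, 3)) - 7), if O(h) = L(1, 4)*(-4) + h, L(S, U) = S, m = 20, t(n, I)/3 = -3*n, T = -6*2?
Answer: -3840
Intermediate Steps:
T = -12
t(n, I) = -9*n (t(n, I) = 3*(-3*n) = -9*n)
O(h) = -4 + h (O(h) = 1*(-4) + h = -4 + h)
J = -240 (J = 20*(-12) = -240)
J*((O(0) + t(-3, 3)) - 7) = -240*(((-4 + 0) - 9*(-3)) - 7) = -240*((-4 + 27) - 7) = -240*(23 - 7) = -240*16 = -3840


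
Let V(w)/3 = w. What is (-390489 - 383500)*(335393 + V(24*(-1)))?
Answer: -259534765469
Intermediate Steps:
V(w) = 3*w
(-390489 - 383500)*(335393 + V(24*(-1))) = (-390489 - 383500)*(335393 + 3*(24*(-1))) = -773989*(335393 + 3*(-24)) = -773989*(335393 - 72) = -773989*335321 = -259534765469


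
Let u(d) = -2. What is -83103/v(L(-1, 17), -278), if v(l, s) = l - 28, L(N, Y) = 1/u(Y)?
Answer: 55402/19 ≈ 2915.9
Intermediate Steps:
L(N, Y) = -½ (L(N, Y) = 1/(-2) = -½)
v(l, s) = -28 + l
-83103/v(L(-1, 17), -278) = -83103/(-28 - ½) = -83103/(-57/2) = -83103*(-2/57) = 55402/19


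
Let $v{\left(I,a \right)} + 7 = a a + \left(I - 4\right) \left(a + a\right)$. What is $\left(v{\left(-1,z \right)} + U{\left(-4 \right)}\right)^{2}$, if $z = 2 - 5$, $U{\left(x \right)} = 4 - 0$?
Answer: $1296$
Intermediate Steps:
$U{\left(x \right)} = 4$ ($U{\left(x \right)} = 4 + 0 = 4$)
$z = -3$
$v{\left(I,a \right)} = -7 + a^{2} + 2 a \left(-4 + I\right)$ ($v{\left(I,a \right)} = -7 + \left(a a + \left(I - 4\right) \left(a + a\right)\right) = -7 + \left(a^{2} + \left(-4 + I\right) 2 a\right) = -7 + \left(a^{2} + 2 a \left(-4 + I\right)\right) = -7 + a^{2} + 2 a \left(-4 + I\right)$)
$\left(v{\left(-1,z \right)} + U{\left(-4 \right)}\right)^{2} = \left(\left(-7 + \left(-3\right)^{2} - -24 + 2 \left(-1\right) \left(-3\right)\right) + 4\right)^{2} = \left(\left(-7 + 9 + 24 + 6\right) + 4\right)^{2} = \left(32 + 4\right)^{2} = 36^{2} = 1296$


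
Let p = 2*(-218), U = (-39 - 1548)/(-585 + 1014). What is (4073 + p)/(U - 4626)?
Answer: -520091/662047 ≈ -0.78558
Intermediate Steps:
U = -529/143 (U = -1587/429 = -1587*1/429 = -529/143 ≈ -3.6993)
p = -436
(4073 + p)/(U - 4626) = (4073 - 436)/(-529/143 - 4626) = 3637/(-662047/143) = 3637*(-143/662047) = -520091/662047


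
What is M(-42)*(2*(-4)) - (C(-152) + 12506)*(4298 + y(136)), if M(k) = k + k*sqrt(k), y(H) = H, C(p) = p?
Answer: -54777300 + 336*I*sqrt(42) ≈ -5.4777e+7 + 2177.5*I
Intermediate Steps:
M(k) = k + k**(3/2)
M(-42)*(2*(-4)) - (C(-152) + 12506)*(4298 + y(136)) = (-42 + (-42)**(3/2))*(2*(-4)) - (-152 + 12506)*(4298 + 136) = (-42 - 42*I*sqrt(42))*(-8) - 12354*4434 = (336 + 336*I*sqrt(42)) - 1*54777636 = (336 + 336*I*sqrt(42)) - 54777636 = -54777300 + 336*I*sqrt(42)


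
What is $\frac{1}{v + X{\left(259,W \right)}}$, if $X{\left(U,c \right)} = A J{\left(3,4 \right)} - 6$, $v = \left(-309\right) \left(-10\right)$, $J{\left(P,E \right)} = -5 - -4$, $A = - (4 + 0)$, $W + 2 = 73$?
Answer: $\frac{1}{3088} \approx 0.00032383$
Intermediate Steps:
$W = 71$ ($W = -2 + 73 = 71$)
$A = -4$ ($A = \left(-1\right) 4 = -4$)
$J{\left(P,E \right)} = -1$ ($J{\left(P,E \right)} = -5 + 4 = -1$)
$v = 3090$
$X{\left(U,c \right)} = -2$ ($X{\left(U,c \right)} = \left(-4\right) \left(-1\right) - 6 = 4 - 6 = -2$)
$\frac{1}{v + X{\left(259,W \right)}} = \frac{1}{3090 - 2} = \frac{1}{3088}$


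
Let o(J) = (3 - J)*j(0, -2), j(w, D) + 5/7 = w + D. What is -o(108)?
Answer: -285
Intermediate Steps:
j(w, D) = -5/7 + D + w (j(w, D) = -5/7 + (w + D) = -5/7 + (D + w) = -5/7 + D + w)
o(J) = -57/7 + 19*J/7 (o(J) = (3 - J)*(-5/7 - 2 + 0) = (3 - J)*(-19/7) = -57/7 + 19*J/7)
-o(108) = -(-57/7 + (19/7)*108) = -(-57/7 + 2052/7) = -1*285 = -285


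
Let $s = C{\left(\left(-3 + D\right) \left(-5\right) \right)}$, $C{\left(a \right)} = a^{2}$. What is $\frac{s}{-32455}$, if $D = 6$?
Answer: $- \frac{45}{6491} \approx -0.0069327$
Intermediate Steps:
$s = 225$ ($s = \left(\left(-3 + 6\right) \left(-5\right)\right)^{2} = \left(3 \left(-5\right)\right)^{2} = \left(-15\right)^{2} = 225$)
$\frac{s}{-32455} = \frac{225}{-32455} = 225 \left(- \frac{1}{32455}\right) = - \frac{45}{6491}$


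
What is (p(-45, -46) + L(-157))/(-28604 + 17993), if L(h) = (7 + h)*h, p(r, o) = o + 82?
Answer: -7862/3537 ≈ -2.2228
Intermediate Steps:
p(r, o) = 82 + o
L(h) = h*(7 + h)
(p(-45, -46) + L(-157))/(-28604 + 17993) = ((82 - 46) - 157*(7 - 157))/(-28604 + 17993) = (36 - 157*(-150))/(-10611) = (36 + 23550)*(-1/10611) = 23586*(-1/10611) = -7862/3537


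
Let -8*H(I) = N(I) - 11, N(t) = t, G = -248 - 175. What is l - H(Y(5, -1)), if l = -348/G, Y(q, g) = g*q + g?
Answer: -1469/1128 ≈ -1.3023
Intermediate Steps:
G = -423
Y(q, g) = g + g*q
H(I) = 11/8 - I/8 (H(I) = -(I - 11)/8 = -(-11 + I)/8 = 11/8 - I/8)
l = 116/141 (l = -348/(-423) = -348*(-1/423) = 116/141 ≈ 0.82269)
l - H(Y(5, -1)) = 116/141 - (11/8 - (-1)*(1 + 5)/8) = 116/141 - (11/8 - (-1)*6/8) = 116/141 - (11/8 - ⅛*(-6)) = 116/141 - (11/8 + ¾) = 116/141 - 1*17/8 = 116/141 - 17/8 = -1469/1128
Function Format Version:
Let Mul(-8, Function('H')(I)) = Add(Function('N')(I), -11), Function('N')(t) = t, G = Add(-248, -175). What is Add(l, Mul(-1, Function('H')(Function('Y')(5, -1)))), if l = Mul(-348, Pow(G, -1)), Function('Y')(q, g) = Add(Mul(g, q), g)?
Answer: Rational(-1469, 1128) ≈ -1.3023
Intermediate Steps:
G = -423
Function('Y')(q, g) = Add(g, Mul(g, q))
Function('H')(I) = Add(Rational(11, 8), Mul(Rational(-1, 8), I)) (Function('H')(I) = Mul(Rational(-1, 8), Add(I, -11)) = Mul(Rational(-1, 8), Add(-11, I)) = Add(Rational(11, 8), Mul(Rational(-1, 8), I)))
l = Rational(116, 141) (l = Mul(-348, Pow(-423, -1)) = Mul(-348, Rational(-1, 423)) = Rational(116, 141) ≈ 0.82269)
Add(l, Mul(-1, Function('H')(Function('Y')(5, -1)))) = Add(Rational(116, 141), Mul(-1, Add(Rational(11, 8), Mul(Rational(-1, 8), Mul(-1, Add(1, 5)))))) = Add(Rational(116, 141), Mul(-1, Add(Rational(11, 8), Mul(Rational(-1, 8), Mul(-1, 6))))) = Add(Rational(116, 141), Mul(-1, Add(Rational(11, 8), Mul(Rational(-1, 8), -6)))) = Add(Rational(116, 141), Mul(-1, Add(Rational(11, 8), Rational(3, 4)))) = Add(Rational(116, 141), Mul(-1, Rational(17, 8))) = Add(Rational(116, 141), Rational(-17, 8)) = Rational(-1469, 1128)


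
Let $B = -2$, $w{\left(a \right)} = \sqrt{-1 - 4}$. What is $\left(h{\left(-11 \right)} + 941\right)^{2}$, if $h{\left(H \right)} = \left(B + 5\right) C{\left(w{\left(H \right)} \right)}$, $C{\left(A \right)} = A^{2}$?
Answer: $857476$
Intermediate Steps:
$w{\left(a \right)} = i \sqrt{5}$ ($w{\left(a \right)} = \sqrt{-5} = i \sqrt{5}$)
$h{\left(H \right)} = -15$ ($h{\left(H \right)} = \left(-2 + 5\right) \left(i \sqrt{5}\right)^{2} = 3 \left(-5\right) = -15$)
$\left(h{\left(-11 \right)} + 941\right)^{2} = \left(-15 + 941\right)^{2} = 926^{2} = 857476$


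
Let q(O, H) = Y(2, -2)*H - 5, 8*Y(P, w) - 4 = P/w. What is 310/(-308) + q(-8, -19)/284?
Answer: -183549/174944 ≈ -1.0492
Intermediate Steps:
Y(P, w) = ½ + P/(8*w) (Y(P, w) = ½ + (P/w)/8 = ½ + P/(8*w))
q(O, H) = -5 + 3*H/8 (q(O, H) = ((⅛)*(2 + 4*(-2))/(-2))*H - 5 = ((⅛)*(-½)*(2 - 8))*H - 5 = ((⅛)*(-½)*(-6))*H - 5 = 3*H/8 - 5 = -5 + 3*H/8)
310/(-308) + q(-8, -19)/284 = 310/(-308) + (-5 + (3/8)*(-19))/284 = 310*(-1/308) + (-5 - 57/8)*(1/284) = -155/154 - 97/8*1/284 = -155/154 - 97/2272 = -183549/174944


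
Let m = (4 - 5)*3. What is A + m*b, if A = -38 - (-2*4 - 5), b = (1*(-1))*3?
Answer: -16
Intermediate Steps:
b = -3 (b = -1*3 = -3)
m = -3 (m = -1*3 = -3)
A = -25 (A = -38 - (-8 - 5) = -38 - 1*(-13) = -38 + 13 = -25)
A + m*b = -25 - 3*(-3) = -25 + 9 = -16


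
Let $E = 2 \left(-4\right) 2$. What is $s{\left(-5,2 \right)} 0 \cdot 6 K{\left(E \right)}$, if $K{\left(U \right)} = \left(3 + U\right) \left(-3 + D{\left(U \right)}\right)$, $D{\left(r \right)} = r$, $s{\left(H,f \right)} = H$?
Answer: $0$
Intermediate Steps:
$E = -16$ ($E = \left(-8\right) 2 = -16$)
$K{\left(U \right)} = \left(-3 + U\right) \left(3 + U\right)$ ($K{\left(U \right)} = \left(3 + U\right) \left(-3 + U\right) = \left(-3 + U\right) \left(3 + U\right)$)
$s{\left(-5,2 \right)} 0 \cdot 6 K{\left(E \right)} = - 5 \cdot 0 \cdot 6 \left(-9 + \left(-16\right)^{2}\right) = \left(-5\right) 0 \left(-9 + 256\right) = 0 \cdot 247 = 0$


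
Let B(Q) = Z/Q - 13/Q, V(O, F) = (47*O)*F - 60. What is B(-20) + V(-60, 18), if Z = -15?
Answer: -254093/5 ≈ -50819.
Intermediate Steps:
V(O, F) = -60 + 47*F*O (V(O, F) = 47*F*O - 60 = -60 + 47*F*O)
B(Q) = -28/Q (B(Q) = -15/Q - 13/Q = -28/Q)
B(-20) + V(-60, 18) = -28/(-20) + (-60 + 47*18*(-60)) = -28*(-1/20) + (-60 - 50760) = 7/5 - 50820 = -254093/5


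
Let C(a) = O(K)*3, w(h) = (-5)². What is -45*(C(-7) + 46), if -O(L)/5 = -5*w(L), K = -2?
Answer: -86445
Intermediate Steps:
w(h) = 25
O(L) = 625 (O(L) = -(-25)*25 = -5*(-125) = 625)
C(a) = 1875 (C(a) = 625*3 = 1875)
-45*(C(-7) + 46) = -45*(1875 + 46) = -45*1921 = -86445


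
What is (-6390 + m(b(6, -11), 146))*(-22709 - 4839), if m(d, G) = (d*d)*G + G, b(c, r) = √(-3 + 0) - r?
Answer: -302587232 - 88484176*I*√3 ≈ -3.0259e+8 - 1.5326e+8*I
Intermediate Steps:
b(c, r) = -r + I*√3 (b(c, r) = √(-3) - r = I*√3 - r = -r + I*√3)
m(d, G) = G + G*d² (m(d, G) = d²*G + G = G*d² + G = G + G*d²)
(-6390 + m(b(6, -11), 146))*(-22709 - 4839) = (-6390 + 146*(1 + (-1*(-11) + I*√3)²))*(-22709 - 4839) = (-6390 + 146*(1 + (11 + I*√3)²))*(-27548) = (-6390 + (146 + 146*(11 + I*√3)²))*(-27548) = (-6244 + 146*(11 + I*√3)²)*(-27548) = 172009712 - 4022008*(11 + I*√3)²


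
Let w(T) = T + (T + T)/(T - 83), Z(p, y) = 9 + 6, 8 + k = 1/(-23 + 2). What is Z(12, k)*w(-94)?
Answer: -82250/59 ≈ -1394.1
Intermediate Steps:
k = -169/21 (k = -8 + 1/(-23 + 2) = -8 + 1/(-21) = -8 - 1/21 = -169/21 ≈ -8.0476)
Z(p, y) = 15
w(T) = T + 2*T/(-83 + T) (w(T) = T + (2*T)/(-83 + T) = T + 2*T/(-83 + T))
Z(12, k)*w(-94) = 15*(-94*(-81 - 94)/(-83 - 94)) = 15*(-94*(-175)/(-177)) = 15*(-94*(-1/177)*(-175)) = 15*(-16450/177) = -82250/59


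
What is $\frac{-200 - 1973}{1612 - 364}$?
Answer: $- \frac{2173}{1248} \approx -1.7412$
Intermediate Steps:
$\frac{-200 - 1973}{1612 - 364} = - \frac{2173}{1248}$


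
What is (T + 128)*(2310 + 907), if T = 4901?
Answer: 16178293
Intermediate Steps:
(T + 128)*(2310 + 907) = (4901 + 128)*(2310 + 907) = 5029*3217 = 16178293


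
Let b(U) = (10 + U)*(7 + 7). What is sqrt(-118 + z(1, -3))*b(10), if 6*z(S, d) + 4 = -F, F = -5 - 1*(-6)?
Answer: 140*I*sqrt(4278)/3 ≈ 3052.3*I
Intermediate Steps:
F = 1 (F = -5 + 6 = 1)
b(U) = 140 + 14*U (b(U) = (10 + U)*14 = 140 + 14*U)
z(S, d) = -5/6 (z(S, d) = -2/3 + (-1*1)/6 = -2/3 + (1/6)*(-1) = -2/3 - 1/6 = -5/6)
sqrt(-118 + z(1, -3))*b(10) = sqrt(-118 - 5/6)*(140 + 14*10) = sqrt(-713/6)*(140 + 140) = (I*sqrt(4278)/6)*280 = 140*I*sqrt(4278)/3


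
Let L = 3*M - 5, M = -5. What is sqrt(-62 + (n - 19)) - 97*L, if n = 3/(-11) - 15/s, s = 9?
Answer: 1940 + I*sqrt(90321)/33 ≈ 1940.0 + 9.1071*I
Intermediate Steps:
L = -20 (L = 3*(-5) - 5 = -15 - 5 = -20)
n = -64/33 (n = 3/(-11) - 15/9 = 3*(-1/11) - 15*1/9 = -3/11 - 5/3 = -64/33 ≈ -1.9394)
sqrt(-62 + (n - 19)) - 97*L = sqrt(-62 + (-64/33 - 19)) - 97*(-20) = sqrt(-62 - 691/33) + 1940 = sqrt(-2737/33) + 1940 = I*sqrt(90321)/33 + 1940 = 1940 + I*sqrt(90321)/33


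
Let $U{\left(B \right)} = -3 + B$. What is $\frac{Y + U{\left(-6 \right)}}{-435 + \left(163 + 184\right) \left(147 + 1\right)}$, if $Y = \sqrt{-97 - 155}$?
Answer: $- \frac{9}{50921} + \frac{6 i \sqrt{7}}{50921} \approx -0.00017674 + 0.00031175 i$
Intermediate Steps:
$Y = 6 i \sqrt{7}$ ($Y = \sqrt{-252} = 6 i \sqrt{7} \approx 15.875 i$)
$\frac{Y + U{\left(-6 \right)}}{-435 + \left(163 + 184\right) \left(147 + 1\right)} = \frac{6 i \sqrt{7} - 9}{-435 + \left(163 + 184\right) \left(147 + 1\right)} = \frac{6 i \sqrt{7} - 9}{-435 + 347 \cdot 148} = \frac{-9 + 6 i \sqrt{7}}{-435 + 51356} = \frac{-9 + 6 i \sqrt{7}}{50921} = \left(-9 + 6 i \sqrt{7}\right) \frac{1}{50921} = - \frac{9}{50921} + \frac{6 i \sqrt{7}}{50921}$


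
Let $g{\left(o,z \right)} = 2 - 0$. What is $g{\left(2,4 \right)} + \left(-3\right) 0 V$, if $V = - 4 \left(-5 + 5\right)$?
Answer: $2$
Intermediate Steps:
$g{\left(o,z \right)} = 2$ ($g{\left(o,z \right)} = 2 + 0 = 2$)
$V = 0$ ($V = \left(-4\right) 0 = 0$)
$g{\left(2,4 \right)} + \left(-3\right) 0 V = 2 + \left(-3\right) 0 \cdot 0 = 2 + 0 \cdot 0 = 2 + 0 = 2$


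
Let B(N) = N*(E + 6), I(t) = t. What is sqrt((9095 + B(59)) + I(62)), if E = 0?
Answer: sqrt(9511) ≈ 97.524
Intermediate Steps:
B(N) = 6*N (B(N) = N*(0 + 6) = N*6 = 6*N)
sqrt((9095 + B(59)) + I(62)) = sqrt((9095 + 6*59) + 62) = sqrt((9095 + 354) + 62) = sqrt(9449 + 62) = sqrt(9511)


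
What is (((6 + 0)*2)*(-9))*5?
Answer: -540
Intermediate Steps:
(((6 + 0)*2)*(-9))*5 = ((6*2)*(-9))*5 = (12*(-9))*5 = -108*5 = -540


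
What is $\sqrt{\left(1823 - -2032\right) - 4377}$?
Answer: $3 i \sqrt{58} \approx 22.847 i$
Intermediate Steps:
$\sqrt{\left(1823 - -2032\right) - 4377} = \sqrt{\left(1823 + 2032\right) - 4377} = \sqrt{3855 - 4377} = \sqrt{-522} = 3 i \sqrt{58}$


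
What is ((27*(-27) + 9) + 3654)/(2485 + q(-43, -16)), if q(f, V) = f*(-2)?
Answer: 978/857 ≈ 1.1412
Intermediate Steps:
q(f, V) = -2*f
((27*(-27) + 9) + 3654)/(2485 + q(-43, -16)) = ((27*(-27) + 9) + 3654)/(2485 - 2*(-43)) = ((-729 + 9) + 3654)/(2485 + 86) = (-720 + 3654)/2571 = 2934*(1/2571) = 978/857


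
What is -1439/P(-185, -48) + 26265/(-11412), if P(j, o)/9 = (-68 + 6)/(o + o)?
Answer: -29465837/117924 ≈ -249.87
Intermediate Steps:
P(j, o) = -279/o (P(j, o) = 9*((-68 + 6)/(o + o)) = 9*(-62*1/(2*o)) = 9*(-31/o) = -279/o)
-1439/P(-185, -48) + 26265/(-11412) = -1439/((-279/(-48))) + 26265/(-11412) = -1439/((-279*(-1/48))) + 26265*(-1/11412) = -1439/93/16 - 8755/3804 = -1439*16/93 - 8755/3804 = -23024/93 - 8755/3804 = -29465837/117924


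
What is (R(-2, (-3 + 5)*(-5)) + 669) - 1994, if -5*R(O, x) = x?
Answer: -1323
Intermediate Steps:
R(O, x) = -x/5
(R(-2, (-3 + 5)*(-5)) + 669) - 1994 = (-(-3 + 5)*(-5)/5 + 669) - 1994 = (-2*(-5)/5 + 669) - 1994 = (-⅕*(-10) + 669) - 1994 = (2 + 669) - 1994 = 671 - 1994 = -1323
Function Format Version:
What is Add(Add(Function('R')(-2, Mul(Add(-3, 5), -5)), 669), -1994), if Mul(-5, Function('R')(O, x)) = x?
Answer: -1323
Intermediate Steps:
Function('R')(O, x) = Mul(Rational(-1, 5), x)
Add(Add(Function('R')(-2, Mul(Add(-3, 5), -5)), 669), -1994) = Add(Add(Mul(Rational(-1, 5), Mul(Add(-3, 5), -5)), 669), -1994) = Add(Add(Mul(Rational(-1, 5), Mul(2, -5)), 669), -1994) = Add(Add(Mul(Rational(-1, 5), -10), 669), -1994) = Add(Add(2, 669), -1994) = Add(671, -1994) = -1323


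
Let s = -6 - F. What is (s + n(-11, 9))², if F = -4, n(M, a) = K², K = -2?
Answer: 4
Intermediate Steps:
n(M, a) = 4 (n(M, a) = (-2)² = 4)
s = -2 (s = -6 - 1*(-4) = -6 + 4 = -2)
(s + n(-11, 9))² = (-2 + 4)² = 2² = 4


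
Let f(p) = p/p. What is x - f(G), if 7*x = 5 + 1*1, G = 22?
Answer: -⅐ ≈ -0.14286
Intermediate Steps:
x = 6/7 (x = (5 + 1*1)/7 = (5 + 1)/7 = (⅐)*6 = 6/7 ≈ 0.85714)
f(p) = 1
x - f(G) = 6/7 - 1*1 = 6/7 - 1 = -⅐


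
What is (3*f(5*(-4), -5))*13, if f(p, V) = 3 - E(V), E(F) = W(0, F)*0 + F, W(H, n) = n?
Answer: 312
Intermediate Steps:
E(F) = F (E(F) = F*0 + F = 0 + F = F)
f(p, V) = 3 - V
(3*f(5*(-4), -5))*13 = (3*(3 - 1*(-5)))*13 = (3*(3 + 5))*13 = (3*8)*13 = 24*13 = 312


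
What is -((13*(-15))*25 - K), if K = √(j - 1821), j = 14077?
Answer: 4875 + 4*√766 ≈ 4985.7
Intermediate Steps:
K = 4*√766 (K = √(14077 - 1821) = √12256 = 4*√766 ≈ 110.71)
-((13*(-15))*25 - K) = -((13*(-15))*25 - 4*√766) = -(-195*25 - 4*√766) = -(-4875 - 4*√766) = 4875 + 4*√766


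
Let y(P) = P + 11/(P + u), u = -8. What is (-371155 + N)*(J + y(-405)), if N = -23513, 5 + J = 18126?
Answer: -2887666171596/413 ≈ -6.9919e+9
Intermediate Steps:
J = 18121 (J = -5 + 18126 = 18121)
y(P) = P + 11/(-8 + P) (y(P) = P + 11/(P - 8) = P + 11/(-8 + P))
(-371155 + N)*(J + y(-405)) = (-371155 - 23513)*(18121 + (11 + (-405)**2 - 8*(-405))/(-8 - 405)) = -394668*(18121 + (11 + 164025 + 3240)/(-413)) = -394668*(18121 - 1/413*167276) = -394668*(18121 - 167276/413) = -394668*7316697/413 = -2887666171596/413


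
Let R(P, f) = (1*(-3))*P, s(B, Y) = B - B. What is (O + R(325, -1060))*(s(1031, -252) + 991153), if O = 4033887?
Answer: 3997232827536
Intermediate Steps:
s(B, Y) = 0
R(P, f) = -3*P
(O + R(325, -1060))*(s(1031, -252) + 991153) = (4033887 - 3*325)*(0 + 991153) = (4033887 - 975)*991153 = 4032912*991153 = 3997232827536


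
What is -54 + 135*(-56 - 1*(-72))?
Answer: 2106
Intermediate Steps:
-54 + 135*(-56 - 1*(-72)) = -54 + 135*(-56 + 72) = -54 + 135*16 = -54 + 2160 = 2106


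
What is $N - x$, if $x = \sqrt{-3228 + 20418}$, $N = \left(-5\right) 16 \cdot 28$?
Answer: $-2240 - 3 \sqrt{1910} \approx -2371.1$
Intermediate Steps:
$N = -2240$ ($N = \left(-80\right) 28 = -2240$)
$x = 3 \sqrt{1910}$ ($x = \sqrt{17190} = 3 \sqrt{1910} \approx 131.11$)
$N - x = -2240 - 3 \sqrt{1910}$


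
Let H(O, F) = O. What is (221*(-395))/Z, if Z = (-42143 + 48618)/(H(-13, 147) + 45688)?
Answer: -22783995/37 ≈ -6.1578e+5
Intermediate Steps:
Z = 37/261 (Z = (-42143 + 48618)/(-13 + 45688) = 6475/45675 = 6475*(1/45675) = 37/261 ≈ 0.14176)
(221*(-395))/Z = (221*(-395))/(37/261) = -87295*261/37 = -22783995/37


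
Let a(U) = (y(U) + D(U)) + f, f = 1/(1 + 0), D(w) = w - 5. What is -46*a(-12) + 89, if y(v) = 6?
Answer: 549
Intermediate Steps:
D(w) = -5 + w
f = 1 (f = 1/1 = 1)
a(U) = 2 + U (a(U) = (6 + (-5 + U)) + 1 = (1 + U) + 1 = 2 + U)
-46*a(-12) + 89 = -46*(2 - 12) + 89 = -46*(-10) + 89 = 460 + 89 = 549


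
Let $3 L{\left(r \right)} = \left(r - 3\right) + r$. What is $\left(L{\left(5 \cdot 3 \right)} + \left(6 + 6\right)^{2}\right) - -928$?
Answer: $1081$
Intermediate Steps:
$L{\left(r \right)} = -1 + \frac{2 r}{3}$ ($L{\left(r \right)} = \frac{\left(r - 3\right) + r}{3} = \frac{\left(-3 + r\right) + r}{3} = \frac{-3 + 2 r}{3} = -1 + \frac{2 r}{3}$)
$\left(L{\left(5 \cdot 3 \right)} + \left(6 + 6\right)^{2}\right) - -928 = \left(\left(-1 + \frac{2 \cdot 5 \cdot 3}{3}\right) + \left(6 + 6\right)^{2}\right) - -928 = \left(\left(-1 + \frac{2}{3} \cdot 15\right) + 12^{2}\right) + 928 = \left(\left(-1 + 10\right) + 144\right) + 928 = \left(9 + 144\right) + 928 = 153 + 928 = 1081$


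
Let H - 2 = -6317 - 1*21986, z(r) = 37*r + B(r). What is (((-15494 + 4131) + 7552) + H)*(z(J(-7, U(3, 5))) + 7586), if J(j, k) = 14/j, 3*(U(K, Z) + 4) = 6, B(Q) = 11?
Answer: -241578576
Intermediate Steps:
U(K, Z) = -2 (U(K, Z) = -4 + (⅓)*6 = -4 + 2 = -2)
z(r) = 11 + 37*r (z(r) = 37*r + 11 = 11 + 37*r)
H = -28301 (H = 2 + (-6317 - 1*21986) = 2 + (-6317 - 21986) = 2 - 28303 = -28301)
(((-15494 + 4131) + 7552) + H)*(z(J(-7, U(3, 5))) + 7586) = (((-15494 + 4131) + 7552) - 28301)*((11 + 37*(14/(-7))) + 7586) = ((-11363 + 7552) - 28301)*((11 + 37*(14*(-⅐))) + 7586) = (-3811 - 28301)*((11 + 37*(-2)) + 7586) = -32112*((11 - 74) + 7586) = -32112*(-63 + 7586) = -32112*7523 = -241578576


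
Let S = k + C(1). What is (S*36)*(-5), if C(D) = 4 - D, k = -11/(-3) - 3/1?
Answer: -660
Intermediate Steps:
k = ⅔ (k = -11*(-⅓) - 3*1 = 11/3 - 3 = ⅔ ≈ 0.66667)
S = 11/3 (S = ⅔ + (4 - 1*1) = ⅔ + (4 - 1) = ⅔ + 3 = 11/3 ≈ 3.6667)
(S*36)*(-5) = ((11/3)*36)*(-5) = 132*(-5) = -660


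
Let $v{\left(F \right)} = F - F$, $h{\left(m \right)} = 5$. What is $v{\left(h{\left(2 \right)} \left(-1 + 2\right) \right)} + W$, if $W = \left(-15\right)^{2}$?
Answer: $225$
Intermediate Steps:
$W = 225$
$v{\left(F \right)} = 0$
$v{\left(h{\left(2 \right)} \left(-1 + 2\right) \right)} + W = 0 + 225 = 225$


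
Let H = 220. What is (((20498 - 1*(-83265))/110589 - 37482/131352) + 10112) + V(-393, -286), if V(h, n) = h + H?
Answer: 24064042732445/2421014388 ≈ 9939.7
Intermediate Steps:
V(h, n) = 220 + h (V(h, n) = h + 220 = 220 + h)
(((20498 - 1*(-83265))/110589 - 37482/131352) + 10112) + V(-393, -286) = (((20498 - 1*(-83265))/110589 - 37482/131352) + 10112) + (220 - 393) = (((20498 + 83265)*(1/110589) - 37482*1/131352) + 10112) - 173 = ((103763*(1/110589) - 6247/21892) + 10112) - 173 = ((103763/110589 - 6247/21892) + 10112) - 173 = (1580730113/2421014388 + 10112) - 173 = 24482878221569/2421014388 - 173 = 24064042732445/2421014388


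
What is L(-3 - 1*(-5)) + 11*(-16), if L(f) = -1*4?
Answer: -180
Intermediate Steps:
L(f) = -4
L(-3 - 1*(-5)) + 11*(-16) = -4 + 11*(-16) = -4 - 176 = -180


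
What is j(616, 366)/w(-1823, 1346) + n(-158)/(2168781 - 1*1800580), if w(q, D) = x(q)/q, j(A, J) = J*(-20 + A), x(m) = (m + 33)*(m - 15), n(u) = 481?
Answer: -36604484262977/302847163505 ≈ -120.87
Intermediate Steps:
x(m) = (-15 + m)*(33 + m) (x(m) = (33 + m)*(-15 + m) = (-15 + m)*(33 + m))
w(q, D) = (-495 + q² + 18*q)/q
j(616, 366)/w(-1823, 1346) + n(-158)/(2168781 - 1*1800580) = (366*(-20 + 616))/(18 - 1823 - 495/(-1823)) + 481/(2168781 - 1*1800580) = (366*596)/(18 - 1823 - 495*(-1/1823)) + 481/(2168781 - 1800580) = 218136/(18 - 1823 + 495/1823) + 481/368201 = 218136/(-3290020/1823) + 481*(1/368201) = 218136*(-1823/3290020) + 481/368201 = -99415482/822505 + 481/368201 = -36604484262977/302847163505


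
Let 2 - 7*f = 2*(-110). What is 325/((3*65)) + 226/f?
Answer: 976/111 ≈ 8.7928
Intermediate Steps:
f = 222/7 (f = 2/7 - 2*(-110)/7 = 2/7 - 1/7*(-220) = 2/7 + 220/7 = 222/7 ≈ 31.714)
325/((3*65)) + 226/f = 325/((3*65)) + 226/(222/7) = 325/195 + 226*(7/222) = 325*(1/195) + 791/111 = 5/3 + 791/111 = 976/111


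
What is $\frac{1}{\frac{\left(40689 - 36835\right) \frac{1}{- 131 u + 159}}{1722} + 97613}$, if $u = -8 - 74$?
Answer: $\frac{228921}{22345665620} \approx 1.0245 \cdot 10^{-5}$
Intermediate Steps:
$u = -82$ ($u = -8 - 74 = -82$)
$\frac{1}{\frac{\left(40689 - 36835\right) \frac{1}{- 131 u + 159}}{1722} + 97613} = \frac{1}{\frac{\left(40689 - 36835\right) \frac{1}{\left(-131\right) \left(-82\right) + 159}}{1722} + 97613} = \frac{1}{\frac{3854}{10742 + 159} \cdot \frac{1}{1722} + 97613} = \frac{1}{\frac{3854}{10901} \cdot \frac{1}{1722} + 97613} = \frac{1}{\frac{47}{228921} + 97613} = \frac{1}{\frac{22345665620}{228921}} = \frac{228921}{22345665620}$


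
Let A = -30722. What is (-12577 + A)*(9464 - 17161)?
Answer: 333272403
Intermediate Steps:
(-12577 + A)*(9464 - 17161) = (-12577 - 30722)*(9464 - 17161) = -43299*(-7697) = 333272403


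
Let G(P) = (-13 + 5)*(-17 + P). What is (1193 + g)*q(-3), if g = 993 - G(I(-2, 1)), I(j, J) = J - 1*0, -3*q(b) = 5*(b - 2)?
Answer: 17150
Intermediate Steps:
q(b) = 10/3 - 5*b/3 (q(b) = -5*(b - 2)/3 = -5*(-2 + b)/3 = -(-10 + 5*b)/3 = 10/3 - 5*b/3)
I(j, J) = J (I(j, J) = J + 0 = J)
G(P) = 136 - 8*P (G(P) = -8*(-17 + P) = 136 - 8*P)
g = 865 (g = 993 - (136 - 8*1) = 993 - (136 - 8) = 993 - 1*128 = 993 - 128 = 865)
(1193 + g)*q(-3) = (1193 + 865)*(10/3 - 5/3*(-3)) = 2058*(10/3 + 5) = 2058*(25/3) = 17150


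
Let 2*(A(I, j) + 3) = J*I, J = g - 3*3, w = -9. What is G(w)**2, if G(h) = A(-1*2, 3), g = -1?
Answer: 49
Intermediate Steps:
J = -10 (J = -1 - 3*3 = -1 - 9 = -10)
A(I, j) = -3 - 5*I (A(I, j) = -3 + (-10*I)/2 = -3 - 5*I)
G(h) = 7 (G(h) = -3 - (-5)*2 = -3 - 5*(-2) = -3 + 10 = 7)
G(w)**2 = 7**2 = 49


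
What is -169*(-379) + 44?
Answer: 64095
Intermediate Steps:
-169*(-379) + 44 = 64051 + 44 = 64095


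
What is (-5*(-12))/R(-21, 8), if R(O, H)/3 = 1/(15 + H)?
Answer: 460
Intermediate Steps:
R(O, H) = 3/(15 + H)
(-5*(-12))/R(-21, 8) = (-5*(-12))/((3/(15 + 8))) = 60/((3/23)) = 60/((3*(1/23))) = 60/(3/23) = 60*(23/3) = 460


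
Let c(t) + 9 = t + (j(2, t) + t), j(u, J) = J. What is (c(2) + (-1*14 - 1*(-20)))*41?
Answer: 123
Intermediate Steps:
c(t) = -9 + 3*t (c(t) = -9 + (t + (t + t)) = -9 + (t + 2*t) = -9 + 3*t)
(c(2) + (-1*14 - 1*(-20)))*41 = ((-9 + 3*2) + (-1*14 - 1*(-20)))*41 = ((-9 + 6) + (-14 + 20))*41 = (-3 + 6)*41 = 3*41 = 123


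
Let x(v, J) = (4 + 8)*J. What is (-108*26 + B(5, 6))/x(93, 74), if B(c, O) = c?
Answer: -2803/888 ≈ -3.1565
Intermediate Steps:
x(v, J) = 12*J
(-108*26 + B(5, 6))/x(93, 74) = (-108*26 + 5)/((12*74)) = (-2808 + 5)/888 = -2803*1/888 = -2803/888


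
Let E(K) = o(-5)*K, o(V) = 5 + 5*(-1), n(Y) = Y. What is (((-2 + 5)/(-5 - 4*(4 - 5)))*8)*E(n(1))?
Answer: 0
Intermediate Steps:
o(V) = 0 (o(V) = 5 - 5 = 0)
E(K) = 0 (E(K) = 0*K = 0)
(((-2 + 5)/(-5 - 4*(4 - 5)))*8)*E(n(1)) = (((-2 + 5)/(-5 - 4*(4 - 5)))*8)*0 = ((3/(-5 - 4*(-1)))*8)*0 = ((3/(-5 + 4))*8)*0 = ((3/(-1))*8)*0 = ((3*(-1))*8)*0 = -3*8*0 = -24*0 = 0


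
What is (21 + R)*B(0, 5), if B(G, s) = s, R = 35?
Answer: 280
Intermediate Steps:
(21 + R)*B(0, 5) = (21 + 35)*5 = 56*5 = 280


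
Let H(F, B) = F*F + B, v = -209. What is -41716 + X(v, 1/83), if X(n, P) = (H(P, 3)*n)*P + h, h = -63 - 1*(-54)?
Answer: -23862132187/571787 ≈ -41733.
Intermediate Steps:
H(F, B) = B + F² (H(F, B) = F² + B = B + F²)
h = -9 (h = -63 + 54 = -9)
X(n, P) = -9 + P*n*(3 + P²) (X(n, P) = ((3 + P²)*n)*P - 9 = (n*(3 + P²))*P - 9 = P*n*(3 + P²) - 9 = -9 + P*n*(3 + P²))
-41716 + X(v, 1/83) = -41716 + (-9 - 209*(3 + (1/83)²)/83) = -41716 + (-9 + (1/83)*(-209)*(3 + (1/83)²)) = -41716 + (-9 + (1/83)*(-209)*(3 + 1/6889)) = -41716 + (-9 + (1/83)*(-209)*(20668/6889)) = -41716 + (-9 - 4319612/571787) = -41716 - 9465695/571787 = -23862132187/571787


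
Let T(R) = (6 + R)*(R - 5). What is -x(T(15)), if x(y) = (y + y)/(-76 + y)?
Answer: -210/67 ≈ -3.1343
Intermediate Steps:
T(R) = (-5 + R)*(6 + R) (T(R) = (6 + R)*(-5 + R) = (-5 + R)*(6 + R))
x(y) = 2*y/(-76 + y) (x(y) = (2*y)/(-76 + y) = 2*y/(-76 + y))
-x(T(15)) = -2*(-30 + 15 + 15²)/(-76 + (-30 + 15 + 15²)) = -2*(-30 + 15 + 225)/(-76 + (-30 + 15 + 225)) = -2*210/(-76 + 210) = -2*210/134 = -1*210/67 = -210/67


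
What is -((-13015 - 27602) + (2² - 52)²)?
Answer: 38313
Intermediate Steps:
-((-13015 - 27602) + (2² - 52)²) = -(-40617 + (4 - 52)²) = -(-40617 + (-48)²) = -(-40617 + 2304) = -1*(-38313) = 38313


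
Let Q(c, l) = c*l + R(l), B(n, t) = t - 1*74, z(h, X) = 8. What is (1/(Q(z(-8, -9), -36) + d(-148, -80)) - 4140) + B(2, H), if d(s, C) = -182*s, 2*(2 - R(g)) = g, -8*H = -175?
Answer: -223591177/53336 ≈ -4192.1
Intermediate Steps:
H = 175/8 (H = -1/8*(-175) = 175/8 ≈ 21.875)
B(n, t) = -74 + t (B(n, t) = t - 74 = -74 + t)
R(g) = 2 - g/2
Q(c, l) = 2 - l/2 + c*l (Q(c, l) = c*l + (2 - l/2) = 2 - l/2 + c*l)
(1/(Q(z(-8, -9), -36) + d(-148, -80)) - 4140) + B(2, H) = (1/((2 - 1/2*(-36) + 8*(-36)) - 182*(-148)) - 4140) + (-74 + 175/8) = (1/((2 + 18 - 288) + 26936) - 4140) - 417/8 = (1/(-268 + 26936) - 4140) - 417/8 = (1/26668 - 4140) - 417/8 = -110405519/26668 - 417/8 = -223591177/53336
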